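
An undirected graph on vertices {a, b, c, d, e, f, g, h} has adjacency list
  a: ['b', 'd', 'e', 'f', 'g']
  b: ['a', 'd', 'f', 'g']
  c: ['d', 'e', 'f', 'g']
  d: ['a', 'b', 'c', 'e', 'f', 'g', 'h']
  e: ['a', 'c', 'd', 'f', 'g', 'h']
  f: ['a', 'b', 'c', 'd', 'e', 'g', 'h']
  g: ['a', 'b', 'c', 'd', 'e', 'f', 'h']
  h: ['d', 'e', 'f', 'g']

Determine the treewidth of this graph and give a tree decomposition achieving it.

Each bag holds 5 vertices, so the decomposition has width 4, which upper-bounds the treewidth. On the other hand G contains the 5-clique {d, e, f, g, h}. A clique must lie in a single bag of any decomposition, so no decomposition can have width below 4. Combining the bounds, tw(G) = 4.

Treewidth 4.
Bags: B1 = {d, e, f, g, h}  B2 = {a, d, e, f, g}  B3 = {a, b, d, f, g}  B4 = {c, d, e, f, g}
Tree: B1–B2, B2–B3, B1–B4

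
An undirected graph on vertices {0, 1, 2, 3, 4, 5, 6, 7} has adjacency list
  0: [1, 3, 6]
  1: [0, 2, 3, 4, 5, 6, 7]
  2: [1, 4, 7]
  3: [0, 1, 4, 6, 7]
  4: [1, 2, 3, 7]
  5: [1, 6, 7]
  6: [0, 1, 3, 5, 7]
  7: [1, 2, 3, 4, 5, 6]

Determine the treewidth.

A width-3 tree decomposition is:
Bags: B1 = {1, 3, 4, 7}  B2 = {1, 3, 6, 7}  B3 = {0, 1, 3, 6}  B4 = {1, 5, 6, 7}  B5 = {1, 2, 4, 7}
Tree: B1–B2, B2–B3, B2–B4, B1–B5
The largest bag has 4 vertices, giving width 3; this decomposition certifies tw(G) ≤ 3. For the lower bound, the 4 vertices {0, 1, 3, 6} are pairwise adjacent, and any tree decomposition puts a clique entirely inside one bag — forcing width ≥ 3. The upper and lower bounds meet at 3, so that is the treewidth.

3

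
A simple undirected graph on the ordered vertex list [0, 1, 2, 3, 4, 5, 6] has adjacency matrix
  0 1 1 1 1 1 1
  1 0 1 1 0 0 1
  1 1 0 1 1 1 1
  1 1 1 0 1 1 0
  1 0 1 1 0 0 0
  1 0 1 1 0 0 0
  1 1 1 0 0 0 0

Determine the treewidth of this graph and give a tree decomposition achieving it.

Treewidth 3.
One such decomposition:
Bags: B1 = {0, 1, 2, 3}  B2 = {0, 2, 3, 5}  B3 = {0, 2, 3, 4}  B4 = {0, 1, 2, 6}
Tree: B1–B2, B1–B3, B1–B4

The largest bag has 4 vertices, giving width 3; this decomposition certifies tw(G) ≤ 3. For the lower bound, the 4 vertices {0, 1, 2, 3} are pairwise adjacent, and any tree decomposition puts a clique entirely inside one bag — forcing width ≥ 3. Combining the bounds, tw(G) = 3.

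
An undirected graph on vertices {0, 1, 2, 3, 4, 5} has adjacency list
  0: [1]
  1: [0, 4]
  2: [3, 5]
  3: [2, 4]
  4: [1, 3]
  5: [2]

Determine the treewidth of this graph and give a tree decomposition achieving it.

Treewidth 1.
Bags: B1 = {2, 5}  B2 = {2, 3}  B3 = {3, 4}  B4 = {1, 4}  B5 = {0, 1}
Tree: B1–B2, B2–B3, B3–B4, B4–B5

Every bag has size at most 2, so the width is 2 − 1 = 1 and tw(G) ≤ 1. Since G has at least one edge (e.g. 5–2), it is not an edgeless graph, so tw(G) ≥ 1. Combining the bounds, tw(G) = 1.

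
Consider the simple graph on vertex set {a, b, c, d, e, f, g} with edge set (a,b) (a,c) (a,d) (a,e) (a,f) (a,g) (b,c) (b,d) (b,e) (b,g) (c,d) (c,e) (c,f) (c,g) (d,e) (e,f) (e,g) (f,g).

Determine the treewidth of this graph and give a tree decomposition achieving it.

Treewidth 4.
Bags: B1 = {a, b, c, e, g}  B2 = {a, b, c, d, e}  B3 = {a, c, e, f, g}
Tree: B1–B2, B1–B3

Every bag has size at most 5, so the width is 5 − 1 = 4 and tw(G) ≤ 4. On the other hand G contains the 5-clique {a, c, e, f, g}. A clique must lie in a single bag of any decomposition, so no decomposition can have width below 4. Therefore the treewidth is 4.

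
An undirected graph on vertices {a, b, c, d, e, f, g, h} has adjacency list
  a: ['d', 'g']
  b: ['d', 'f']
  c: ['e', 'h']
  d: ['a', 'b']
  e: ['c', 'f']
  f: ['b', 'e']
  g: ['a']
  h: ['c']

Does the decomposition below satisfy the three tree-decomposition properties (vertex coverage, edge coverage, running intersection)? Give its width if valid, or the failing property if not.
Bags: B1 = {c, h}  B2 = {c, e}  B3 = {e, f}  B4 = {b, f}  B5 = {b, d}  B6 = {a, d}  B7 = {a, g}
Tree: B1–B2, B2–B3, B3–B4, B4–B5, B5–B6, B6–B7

Checking the three conditions: (i) the bags cover all of {a, b, c, d, e, f, g, h}; (ii) for each edge, some bag contains both endpoints; (iii) the bags containing any fixed vertex form a subtree. All hold, so the decomposition is valid with width 2 − 1 = 1.

Yes; width 1.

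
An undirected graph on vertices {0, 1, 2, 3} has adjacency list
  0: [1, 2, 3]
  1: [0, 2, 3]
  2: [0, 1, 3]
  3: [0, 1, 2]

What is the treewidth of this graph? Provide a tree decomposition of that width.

Treewidth 3.
Bags: B1 = {0, 1, 2, 3}
Tree: (single bag)

With just one bag of size 4, the width is 4 − 1 = 3, so tw(G) ≤ 3. Conversely, {0, 1, 2, 3} is a clique of size 4, and the vertices of any clique must share a bag in every tree decomposition; so some bag has ≥ 4 vertices and tw(G) ≥ 3. Combining the bounds, tw(G) = 3.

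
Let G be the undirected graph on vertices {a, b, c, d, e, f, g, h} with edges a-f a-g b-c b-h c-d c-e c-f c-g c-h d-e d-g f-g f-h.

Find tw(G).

2

A width-2 tree decomposition is:
Bags: B1 = {c, f, g}  B2 = {c, f, h}  B3 = {b, c, h}  B4 = {a, f, g}  B5 = {c, d, g}  B6 = {c, d, e}
Tree: B1–B2, B2–B3, B1–B4, B1–B5, B5–B6
Every bag has size at most 3, so the width is 3 − 1 = 2 and tw(G) ≤ 2. On the other hand G contains the 3-clique {c, d, g}. A clique must lie in a single bag of any decomposition, so no decomposition can have width below 2. Hence tw(G) = 2 exactly.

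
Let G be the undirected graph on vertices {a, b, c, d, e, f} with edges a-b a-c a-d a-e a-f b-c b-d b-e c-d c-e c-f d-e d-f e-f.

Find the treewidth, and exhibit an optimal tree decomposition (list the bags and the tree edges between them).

Treewidth 4.
One such decomposition:
Bags: B1 = {a, b, c, d, e}  B2 = {a, c, d, e, f}
Tree: B1–B2

The largest bag has 5 vertices, giving width 4; this decomposition certifies tw(G) ≤ 4. Conversely, {a, c, d, e, f} is a clique of size 5, and the vertices of any clique must share a bag in every tree decomposition; so some bag has ≥ 5 vertices and tw(G) ≥ 4. Combining the bounds, tw(G) = 4.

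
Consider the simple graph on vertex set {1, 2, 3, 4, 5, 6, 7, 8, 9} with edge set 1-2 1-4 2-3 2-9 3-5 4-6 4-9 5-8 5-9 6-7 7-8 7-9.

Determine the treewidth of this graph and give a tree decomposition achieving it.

Treewidth 3.
One optimal decomposition is:
Bags: B1 = {1, 2, 4, 6}  B2 = {2, 4, 6, 9}  B3 = {2, 6, 7, 9}  B4 = {2, 3, 7, 9}  B5 = {3, 5, 7, 9}  B6 = {3, 5, 7, 8}
Tree: B1–B2, B2–B3, B3–B4, B4–B5, B5–B6

Every bag has size at most 4, so the width is 4 − 1 = 3 and tw(G) ≤ 3. For the lower bound: the 4 vertex sets {1,4,6}, {2}, {9}, {3,5,7,8} are disjoint, each induces a connected subgraph, and every pair is joined by at least one edge of G. Contracting each set to a single vertex therefore yields K_{4} as a minor, and since treewidth is minor-monotone, tw(G) ≥ tw(K_{4}) = 3. Combining the bounds, tw(G) = 3.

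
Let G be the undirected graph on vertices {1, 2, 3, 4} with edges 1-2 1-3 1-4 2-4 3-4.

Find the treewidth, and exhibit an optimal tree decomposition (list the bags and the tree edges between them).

Each bag holds 3 vertices, so the decomposition has width 2, which upper-bounds the treewidth. On the other hand G contains the 3-clique {1, 2, 4}. A clique must lie in a single bag of any decomposition, so no decomposition can have width below 2. The upper and lower bounds meet at 2, so that is the treewidth.

Treewidth 2.
Bags: B1 = {1, 2, 4}  B2 = {1, 3, 4}
Tree: B1–B2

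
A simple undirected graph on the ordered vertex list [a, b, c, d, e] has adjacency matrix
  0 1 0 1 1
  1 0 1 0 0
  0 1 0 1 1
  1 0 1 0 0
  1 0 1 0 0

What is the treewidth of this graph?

A width-2 tree decomposition is:
Bags: B1 = {a, b, c}  B2 = {a, c, e}  B3 = {a, c, d}
Tree: B1–B2, B2–B3
Each bag holds 3 vertices, so the decomposition has width 2, which upper-bounds the treewidth. Since a–b–c–e–a is a cycle in G, G is not acyclic. Forests are exactly the graphs of treewidth ≤ 1, so tw(G) ≥ 2. The upper and lower bounds meet at 2, so that is the treewidth.

2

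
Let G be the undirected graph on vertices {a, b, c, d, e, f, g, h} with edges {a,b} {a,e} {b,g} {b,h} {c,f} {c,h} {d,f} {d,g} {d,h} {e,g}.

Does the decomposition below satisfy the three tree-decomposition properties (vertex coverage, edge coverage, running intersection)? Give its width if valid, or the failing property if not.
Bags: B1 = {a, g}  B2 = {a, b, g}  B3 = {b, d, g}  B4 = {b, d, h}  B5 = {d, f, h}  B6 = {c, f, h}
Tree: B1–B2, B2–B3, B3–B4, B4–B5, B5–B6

No — vertex e appears in no bag.

A tree decomposition must satisfy three properties: every vertex lies in some bag; for every edge, both endpoints lie together in some bag; and for every vertex, the bags containing it form a connected subtree. Here vertex e appears in no bag, so the decomposition is invalid.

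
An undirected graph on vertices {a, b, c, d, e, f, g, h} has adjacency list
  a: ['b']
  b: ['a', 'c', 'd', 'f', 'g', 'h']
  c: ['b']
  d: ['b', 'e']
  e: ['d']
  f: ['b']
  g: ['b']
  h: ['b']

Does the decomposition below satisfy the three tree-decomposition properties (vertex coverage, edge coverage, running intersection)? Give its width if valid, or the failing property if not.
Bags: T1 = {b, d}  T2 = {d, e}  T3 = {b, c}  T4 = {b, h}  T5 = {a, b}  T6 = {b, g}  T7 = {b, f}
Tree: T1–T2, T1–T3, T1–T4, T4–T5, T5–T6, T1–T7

Yes; width 1.

Vertex coverage: the bags together contain {a, b, c, d, e, f, g, h}, the full vertex set. Edge coverage: each edge of G has both endpoints in at least one bag. Running intersection: for every vertex, the bags containing it form a connected subtree. All three properties hold, so this is a valid tree decomposition of width max|bag| − 1 = 1, and hence tw(G) ≤ 1.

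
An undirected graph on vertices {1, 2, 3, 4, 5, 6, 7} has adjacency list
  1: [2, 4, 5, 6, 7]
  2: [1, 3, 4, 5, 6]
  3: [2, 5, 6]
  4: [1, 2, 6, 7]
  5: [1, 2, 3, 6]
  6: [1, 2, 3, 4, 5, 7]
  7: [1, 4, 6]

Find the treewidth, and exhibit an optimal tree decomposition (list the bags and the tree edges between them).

Treewidth 3.
One such decomposition:
Bags: B1 = {1, 2, 5, 6}  B2 = {1, 2, 4, 6}  B3 = {2, 3, 5, 6}  B4 = {1, 4, 6, 7}
Tree: B1–B2, B1–B3, B2–B4

The largest bag has 4 vertices, giving width 3; this decomposition certifies tw(G) ≤ 3. On the other hand G contains the 4-clique {1, 2, 4, 6}. A clique must lie in a single bag of any decomposition, so no decomposition can have width below 3. Hence tw(G) = 3 exactly.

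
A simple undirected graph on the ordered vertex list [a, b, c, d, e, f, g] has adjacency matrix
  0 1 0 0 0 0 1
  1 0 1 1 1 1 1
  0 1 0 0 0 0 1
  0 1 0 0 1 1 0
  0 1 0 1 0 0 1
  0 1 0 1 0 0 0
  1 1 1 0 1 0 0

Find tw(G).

2

A width-2 tree decomposition is:
Bags: B1 = {b, e, g}  B2 = {b, d, e}  B3 = {b, d, f}  B4 = {b, c, g}  B5 = {a, b, g}
Tree: B1–B2, B2–B3, B1–B4, B1–B5
Each bag holds 3 vertices, so the decomposition has width 2, which upper-bounds the treewidth. Conversely, {b, d, e} is a clique of size 3, and the vertices of any clique must share a bag in every tree decomposition; so some bag has ≥ 3 vertices and tw(G) ≥ 2. Combining the bounds, tw(G) = 2.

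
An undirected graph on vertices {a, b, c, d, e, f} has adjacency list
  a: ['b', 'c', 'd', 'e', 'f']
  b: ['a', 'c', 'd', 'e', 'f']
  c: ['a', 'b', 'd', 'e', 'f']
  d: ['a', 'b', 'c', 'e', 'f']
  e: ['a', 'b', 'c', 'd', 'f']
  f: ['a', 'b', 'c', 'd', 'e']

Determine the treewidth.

A width-5 tree decomposition is:
Bags: B1 = {a, b, c, d, e, f}
Tree: (single bag)
With just one bag of size 6, the width is 6 − 1 = 5, so tw(G) ≤ 5. For the lower bound, the 6 vertices {a, b, c, d, e, f} are pairwise adjacent, and any tree decomposition puts a clique entirely inside one bag — forcing width ≥ 5. Hence tw(G) = 5 exactly.

5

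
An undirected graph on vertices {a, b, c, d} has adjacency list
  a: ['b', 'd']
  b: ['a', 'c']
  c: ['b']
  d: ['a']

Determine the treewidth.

1

A width-1 tree decomposition is:
Bags: B1 = {b, c}  B2 = {a, b}  B3 = {a, d}
Tree: B1–B2, B2–B3
The largest bag has 2 vertices, giving width 1; this decomposition certifies tw(G) ≤ 1. G has an edge, so its treewidth is at least 1. Hence tw(G) = 1 exactly.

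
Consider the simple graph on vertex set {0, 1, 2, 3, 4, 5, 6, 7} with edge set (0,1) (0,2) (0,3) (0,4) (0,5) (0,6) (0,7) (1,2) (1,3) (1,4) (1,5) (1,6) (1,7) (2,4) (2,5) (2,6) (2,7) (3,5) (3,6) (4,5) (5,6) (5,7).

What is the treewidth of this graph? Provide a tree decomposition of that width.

Every bag has size at most 5, so the width is 5 − 1 = 4 and tw(G) ≤ 4. On the other hand G contains the 5-clique {0, 1, 2, 4, 5}. A clique must lie in a single bag of any decomposition, so no decomposition can have width below 4. Combining the bounds, tw(G) = 4.

Treewidth 4.
One such decomposition:
Bags: B1 = {0, 1, 2, 5, 6}  B2 = {0, 1, 2, 5, 7}  B3 = {0, 1, 3, 5, 6}  B4 = {0, 1, 2, 4, 5}
Tree: B1–B2, B1–B3, B1–B4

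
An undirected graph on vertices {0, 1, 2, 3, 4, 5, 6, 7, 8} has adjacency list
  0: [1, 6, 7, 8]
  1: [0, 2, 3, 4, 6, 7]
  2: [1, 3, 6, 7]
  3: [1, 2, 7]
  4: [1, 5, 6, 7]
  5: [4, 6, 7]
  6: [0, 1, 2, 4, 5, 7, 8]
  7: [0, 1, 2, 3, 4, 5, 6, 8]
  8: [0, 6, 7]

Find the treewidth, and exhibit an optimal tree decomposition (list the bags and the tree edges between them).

Treewidth 3.
One optimal decomposition is:
Bags: B1 = {1, 2, 6, 7}  B2 = {0, 1, 6, 7}  B3 = {1, 2, 3, 7}  B4 = {0, 6, 7, 8}  B5 = {1, 4, 6, 7}  B6 = {4, 5, 6, 7}
Tree: B1–B2, B1–B3, B2–B4, B2–B5, B5–B6

Each bag holds 4 vertices, so the decomposition has width 3, which upper-bounds the treewidth. For the lower bound, the 4 vertices {1, 2, 3, 7} are pairwise adjacent, and any tree decomposition puts a clique entirely inside one bag — forcing width ≥ 3. Combining the bounds, tw(G) = 3.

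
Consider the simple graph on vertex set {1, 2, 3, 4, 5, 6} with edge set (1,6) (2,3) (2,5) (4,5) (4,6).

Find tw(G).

1

A width-1 tree decomposition is:
Bags: B1 = {1, 6}  B2 = {4, 6}  B3 = {4, 5}  B4 = {2, 5}  B5 = {2, 3}
Tree: B1–B2, B2–B3, B3–B4, B4–B5
Every bag has size at most 2, so the width is 2 − 1 = 1 and tw(G) ≤ 1. Any graph with an edge has treewidth ≥ 1, and G has the edge 1–6. Combining the bounds, tw(G) = 1.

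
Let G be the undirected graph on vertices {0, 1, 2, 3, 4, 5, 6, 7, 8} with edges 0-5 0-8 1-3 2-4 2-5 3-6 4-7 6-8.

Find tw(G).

1

A width-1 tree decomposition is:
Bags: B1 = {1, 3}  B2 = {3, 6}  B3 = {6, 8}  B4 = {0, 8}  B5 = {0, 5}  B6 = {2, 5}  B7 = {2, 4}  B8 = {4, 7}
Tree: B1–B2, B2–B3, B3–B4, B4–B5, B5–B6, B6–B7, B7–B8
The largest bag has 2 vertices, giving width 1; this decomposition certifies tw(G) ≤ 1. Since G has at least one edge (e.g. 1–3), it is not an edgeless graph, so tw(G) ≥ 1. Combining the bounds, tw(G) = 1.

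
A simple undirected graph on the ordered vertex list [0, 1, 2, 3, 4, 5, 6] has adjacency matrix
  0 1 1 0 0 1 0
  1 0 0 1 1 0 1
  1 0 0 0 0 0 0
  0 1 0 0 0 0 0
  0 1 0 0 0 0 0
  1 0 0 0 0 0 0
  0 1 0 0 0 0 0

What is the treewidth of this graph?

A width-1 tree decomposition is:
Bags: B1 = {0, 1}  B2 = {1, 6}  B3 = {1, 3}  B4 = {1, 4}  B5 = {0, 2}  B6 = {0, 5}
Tree: B1–B2, B1–B3, B2–B4, B1–B5, B5–B6
The largest bag has 2 vertices, giving width 1; this decomposition certifies tw(G) ≤ 1. G has an edge, so its treewidth is at least 1. The upper and lower bounds meet at 1, so that is the treewidth.

1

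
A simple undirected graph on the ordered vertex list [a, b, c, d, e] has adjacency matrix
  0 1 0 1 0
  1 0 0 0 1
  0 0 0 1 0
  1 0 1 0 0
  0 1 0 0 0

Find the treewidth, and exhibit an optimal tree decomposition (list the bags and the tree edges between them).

The largest bag has 2 vertices, giving width 1; this decomposition certifies tw(G) ≤ 1. Since G has at least one edge (e.g. e–b), it is not an edgeless graph, so tw(G) ≥ 1. Therefore the treewidth is 1.

Treewidth 1.
One such decomposition:
Bags: B1 = {b, e}  B2 = {a, b}  B3 = {a, d}  B4 = {c, d}
Tree: B1–B2, B2–B3, B3–B4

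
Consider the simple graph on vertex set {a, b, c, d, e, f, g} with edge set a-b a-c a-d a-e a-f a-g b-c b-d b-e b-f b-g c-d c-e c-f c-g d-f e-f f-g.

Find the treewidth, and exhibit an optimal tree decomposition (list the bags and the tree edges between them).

Treewidth 4.
Bags: B1 = {a, b, c, e, f}  B2 = {a, b, c, f, g}  B3 = {a, b, c, d, f}
Tree: B1–B2, B1–B3

Each bag holds 5 vertices, so the decomposition has width 4, which upper-bounds the treewidth. Conversely, {a, b, c, d, f} is a clique of size 5, and the vertices of any clique must share a bag in every tree decomposition; so some bag has ≥ 5 vertices and tw(G) ≥ 4. Combining the bounds, tw(G) = 4.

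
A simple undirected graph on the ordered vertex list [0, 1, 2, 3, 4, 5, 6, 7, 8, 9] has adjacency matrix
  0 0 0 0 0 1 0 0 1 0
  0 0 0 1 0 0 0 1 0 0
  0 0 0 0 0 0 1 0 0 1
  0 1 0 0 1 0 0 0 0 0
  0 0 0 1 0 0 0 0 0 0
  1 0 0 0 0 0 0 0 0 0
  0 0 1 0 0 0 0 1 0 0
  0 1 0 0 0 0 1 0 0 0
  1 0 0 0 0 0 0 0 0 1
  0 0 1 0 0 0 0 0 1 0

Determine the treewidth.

1

A width-1 tree decomposition is:
Bags: B1 = {3, 4}  B2 = {1, 3}  B3 = {1, 7}  B4 = {6, 7}  B5 = {2, 6}  B6 = {2, 9}  B7 = {8, 9}  B8 = {0, 8}  B9 = {0, 5}
Tree: B1–B2, B2–B3, B3–B4, B4–B5, B5–B6, B6–B7, B7–B8, B8–B9
Each bag holds 2 vertices, so the decomposition has width 1, which upper-bounds the treewidth. Since G has at least one edge (e.g. 4–3), it is not an edgeless graph, so tw(G) ≥ 1. Therefore the treewidth is 1.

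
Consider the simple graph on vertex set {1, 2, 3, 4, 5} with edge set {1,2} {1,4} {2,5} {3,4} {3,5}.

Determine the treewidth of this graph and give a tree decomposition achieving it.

Every bag has size at most 3, so the width is 3 − 1 = 2 and tw(G) ≤ 2. For the lower bound, G contains the cycle 3–5–2–1–4–3, so G is not a forest; only forests have treewidth ≤ 1, hence tw(G) ≥ 2. The upper and lower bounds meet at 2, so that is the treewidth.

Treewidth 2.
Bags: B1 = {2, 3, 5}  B2 = {1, 2, 3}  B3 = {1, 3, 4}
Tree: B1–B2, B2–B3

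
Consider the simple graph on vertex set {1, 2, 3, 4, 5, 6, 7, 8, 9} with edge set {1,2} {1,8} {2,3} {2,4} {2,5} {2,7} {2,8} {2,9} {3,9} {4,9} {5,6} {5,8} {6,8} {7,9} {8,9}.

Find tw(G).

2

A width-2 tree decomposition is:
Bags: B1 = {2, 8, 9}  B2 = {2, 5, 8}  B3 = {2, 3, 9}  B4 = {2, 4, 9}  B5 = {1, 2, 8}  B6 = {5, 6, 8}  B7 = {2, 7, 9}
Tree: B1–B2, B1–B3, B1–B4, B1–B5, B2–B6, B1–B7
The largest bag has 3 vertices, giving width 2; this decomposition certifies tw(G) ≤ 2. On the other hand G contains the 3-clique {1, 2, 8}. A clique must lie in a single bag of any decomposition, so no decomposition can have width below 2. Combining the bounds, tw(G) = 2.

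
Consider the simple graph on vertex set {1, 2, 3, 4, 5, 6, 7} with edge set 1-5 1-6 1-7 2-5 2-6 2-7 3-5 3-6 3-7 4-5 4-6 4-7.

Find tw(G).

A width-3 tree decomposition is:
Bags: B1 = {4, 5, 6, 7}  B2 = {2, 5, 6, 7}  B3 = {3, 5, 6, 7}  B4 = {1, 5, 6, 7}
Tree: B1–B2, B2–B3, B3–B4
The largest bag has 4 vertices, giving width 3; this decomposition certifies tw(G) ≤ 3. For the lower bound: the 4 vertex sets {4,5}, {2,6}, {7}, {3} are disjoint, each induces a connected subgraph, and every pair is joined by at least one edge of G. Contracting each set to a single vertex therefore yields K_{4} as a minor, and since treewidth is minor-monotone, tw(G) ≥ tw(K_{4}) = 3. Hence tw(G) = 3 exactly.

3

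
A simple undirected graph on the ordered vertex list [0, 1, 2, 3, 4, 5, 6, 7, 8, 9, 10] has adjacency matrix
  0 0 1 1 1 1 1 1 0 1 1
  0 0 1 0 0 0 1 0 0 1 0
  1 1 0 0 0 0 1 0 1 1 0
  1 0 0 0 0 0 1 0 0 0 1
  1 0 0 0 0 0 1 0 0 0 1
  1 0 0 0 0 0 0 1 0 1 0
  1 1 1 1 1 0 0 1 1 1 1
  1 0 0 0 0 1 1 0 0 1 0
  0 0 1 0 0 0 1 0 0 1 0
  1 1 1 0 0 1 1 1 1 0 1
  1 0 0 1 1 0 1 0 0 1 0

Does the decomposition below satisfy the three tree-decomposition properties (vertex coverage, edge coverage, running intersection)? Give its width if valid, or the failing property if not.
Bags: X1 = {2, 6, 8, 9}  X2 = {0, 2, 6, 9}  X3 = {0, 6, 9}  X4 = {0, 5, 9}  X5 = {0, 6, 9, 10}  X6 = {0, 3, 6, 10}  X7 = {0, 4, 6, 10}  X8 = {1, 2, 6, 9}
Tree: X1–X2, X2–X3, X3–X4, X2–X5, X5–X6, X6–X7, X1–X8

No — vertex 7 appears in no bag.

A tree decomposition must satisfy three properties: every vertex lies in some bag; for every edge, both endpoints lie together in some bag; and for every vertex, the bags containing it form a connected subtree. Here vertex 7 appears in no bag, so the decomposition is invalid.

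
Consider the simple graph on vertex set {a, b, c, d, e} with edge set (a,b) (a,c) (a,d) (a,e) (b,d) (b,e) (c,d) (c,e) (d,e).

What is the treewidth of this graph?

A width-3 tree decomposition is:
Bags: B1 = {a, c, d, e}  B2 = {a, b, d, e}
Tree: B1–B2
Every bag has size at most 4, so the width is 4 − 1 = 3 and tw(G) ≤ 3. For the lower bound, the 4 vertices {a, c, d, e} are pairwise adjacent, and any tree decomposition puts a clique entirely inside one bag — forcing width ≥ 3. The upper and lower bounds meet at 3, so that is the treewidth.

3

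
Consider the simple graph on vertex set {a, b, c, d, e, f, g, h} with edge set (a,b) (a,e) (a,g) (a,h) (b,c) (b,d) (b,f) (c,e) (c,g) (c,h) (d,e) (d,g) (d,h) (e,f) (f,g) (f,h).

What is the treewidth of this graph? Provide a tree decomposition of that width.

Treewidth 4.
Bags: B1 = {b, d, e, g, h}  B2 = {b, e, f, g, h}  B3 = {a, b, e, g, h}  B4 = {b, c, e, g, h}
Tree: B1–B2, B2–B3, B3–B4

Every bag has size at most 5, so the width is 5 − 1 = 4 and tw(G) ≤ 4. For the lower bound: the 5 vertex sets {b,d}, {f,g}, {a,e}, {h}, {c} are disjoint, each induces a connected subgraph, and every pair is joined by at least one edge of G. Contracting each set to a single vertex therefore yields K_{5} as a minor, and since treewidth is minor-monotone, tw(G) ≥ tw(K_{5}) = 4. Therefore the treewidth is 4.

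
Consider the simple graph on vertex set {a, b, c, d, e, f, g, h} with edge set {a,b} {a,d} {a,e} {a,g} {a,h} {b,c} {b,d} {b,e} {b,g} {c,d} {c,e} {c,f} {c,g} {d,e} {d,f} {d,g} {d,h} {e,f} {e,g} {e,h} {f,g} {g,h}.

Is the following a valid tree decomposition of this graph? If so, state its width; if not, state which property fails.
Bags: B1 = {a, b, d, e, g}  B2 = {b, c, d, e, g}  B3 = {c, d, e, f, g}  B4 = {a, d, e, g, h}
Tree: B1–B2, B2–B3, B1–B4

Every vertex of G appears in some bag (union = {a, b, c, d, e, f, g, h}); every edge is covered by a bag; and for each vertex v the set of bags containing v is connected in the bag tree. The decomposition is therefore valid. The largest bag has 5 vertices, so the width is 4.

Yes; width 4.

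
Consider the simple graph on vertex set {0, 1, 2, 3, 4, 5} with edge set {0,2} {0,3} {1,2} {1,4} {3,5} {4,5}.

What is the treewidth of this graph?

A width-2 tree decomposition is:
Bags: B1 = {0, 2, 3}  B2 = {1, 2, 3}  B3 = {1, 3, 4}  B4 = {3, 4, 5}
Tree: B1–B2, B2–B3, B3–B4
Every bag has size at most 3, so the width is 3 − 1 = 2 and tw(G) ≤ 2. Since 3–0–2–1–4–5–3 is a cycle in G, G is not acyclic. Forests are exactly the graphs of treewidth ≤ 1, so tw(G) ≥ 2. Therefore the treewidth is 2.

2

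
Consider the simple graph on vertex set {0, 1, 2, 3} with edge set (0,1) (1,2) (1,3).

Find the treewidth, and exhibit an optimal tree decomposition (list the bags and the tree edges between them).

Treewidth 1.
Bags: B1 = {1, 3}  B2 = {0, 1}  B3 = {1, 2}
Tree: B1–B2, B2–B3

The largest bag has 2 vertices, giving width 1; this decomposition certifies tw(G) ≤ 1. Any graph with an edge has treewidth ≥ 1, and G has the edge 3–1. Combining the bounds, tw(G) = 1.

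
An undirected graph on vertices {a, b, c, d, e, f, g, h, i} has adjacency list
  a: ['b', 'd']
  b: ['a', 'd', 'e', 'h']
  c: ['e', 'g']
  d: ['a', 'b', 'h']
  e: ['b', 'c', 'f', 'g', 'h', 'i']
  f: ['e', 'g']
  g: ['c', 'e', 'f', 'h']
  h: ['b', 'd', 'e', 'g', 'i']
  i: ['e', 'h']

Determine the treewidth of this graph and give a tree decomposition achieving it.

Treewidth 2.
Bags: B1 = {b, e, h}  B2 = {b, d, h}  B3 = {e, g, h}  B4 = {a, b, d}  B5 = {c, e, g}  B6 = {e, h, i}  B7 = {e, f, g}
Tree: B1–B2, B1–B3, B2–B4, B3–B5, B1–B6, B3–B7

The largest bag has 3 vertices, giving width 2; this decomposition certifies tw(G) ≤ 2. For the lower bound, the 3 vertices {b, d, h} are pairwise adjacent, and any tree decomposition puts a clique entirely inside one bag — forcing width ≥ 2. Combining the bounds, tw(G) = 2.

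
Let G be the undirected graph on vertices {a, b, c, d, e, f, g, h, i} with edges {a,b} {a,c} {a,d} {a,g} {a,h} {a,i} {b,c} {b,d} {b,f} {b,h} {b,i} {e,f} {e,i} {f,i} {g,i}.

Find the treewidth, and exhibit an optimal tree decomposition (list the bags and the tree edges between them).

Each bag holds 3 vertices, so the decomposition has width 2, which upper-bounds the treewidth. Conversely, {a, g, i} is a clique of size 3, and the vertices of any clique must share a bag in every tree decomposition; so some bag has ≥ 3 vertices and tw(G) ≥ 2. Hence tw(G) = 2 exactly.

Treewidth 2.
Bags: B1 = {a, b, i}  B2 = {b, f, i}  B3 = {e, f, i}  B4 = {a, b, c}  B5 = {a, b, d}  B6 = {a, g, i}  B7 = {a, b, h}
Tree: B1–B2, B2–B3, B1–B4, B1–B5, B1–B6, B4–B7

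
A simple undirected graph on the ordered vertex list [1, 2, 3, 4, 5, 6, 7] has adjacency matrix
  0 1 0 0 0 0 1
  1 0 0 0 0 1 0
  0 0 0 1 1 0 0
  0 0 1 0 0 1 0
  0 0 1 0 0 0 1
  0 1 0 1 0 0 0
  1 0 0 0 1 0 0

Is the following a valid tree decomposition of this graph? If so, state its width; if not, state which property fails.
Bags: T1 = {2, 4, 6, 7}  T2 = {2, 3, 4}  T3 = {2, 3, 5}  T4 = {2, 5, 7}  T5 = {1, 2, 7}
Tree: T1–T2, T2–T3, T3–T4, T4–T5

No — bags containing vertex 7 are not connected in the tree.

A tree decomposition must satisfy three properties: every vertex lies in some bag; for every edge, both endpoints lie together in some bag; and for every vertex, the bags containing it form a connected subtree. Here bags containing vertex 7 are not connected in the tree, so the decomposition is invalid.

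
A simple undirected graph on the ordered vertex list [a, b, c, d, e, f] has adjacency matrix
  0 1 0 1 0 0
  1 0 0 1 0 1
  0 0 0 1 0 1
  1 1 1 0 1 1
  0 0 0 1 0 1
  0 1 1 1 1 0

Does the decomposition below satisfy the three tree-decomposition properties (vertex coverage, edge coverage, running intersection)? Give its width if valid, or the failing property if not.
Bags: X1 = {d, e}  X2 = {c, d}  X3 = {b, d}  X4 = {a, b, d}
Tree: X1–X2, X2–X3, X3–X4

No — vertex f appears in no bag.

A tree decomposition must satisfy three properties: every vertex lies in some bag; for every edge, both endpoints lie together in some bag; and for every vertex, the bags containing it form a connected subtree. Here vertex f appears in no bag, so the decomposition is invalid.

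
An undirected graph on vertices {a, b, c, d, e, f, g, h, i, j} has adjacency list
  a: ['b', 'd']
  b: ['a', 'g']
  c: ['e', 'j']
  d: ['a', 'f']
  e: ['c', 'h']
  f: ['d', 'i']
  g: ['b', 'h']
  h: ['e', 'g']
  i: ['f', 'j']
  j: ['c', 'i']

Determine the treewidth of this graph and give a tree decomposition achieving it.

Each bag holds 3 vertices, so the decomposition has width 2, which upper-bounds the treewidth. Since b–g–h–e–c–j–i–f–d–a–b is a cycle in G, G is not acyclic. Forests are exactly the graphs of treewidth ≤ 1, so tw(G) ≥ 2. Hence tw(G) = 2 exactly.

Treewidth 2.
One optimal decomposition is:
Bags: B1 = {b, g, h}  B2 = {b, e, h}  B3 = {b, c, e}  B4 = {b, c, j}  B5 = {b, i, j}  B6 = {b, f, i}  B7 = {b, d, f}  B8 = {a, b, d}
Tree: B1–B2, B2–B3, B3–B4, B4–B5, B5–B6, B6–B7, B7–B8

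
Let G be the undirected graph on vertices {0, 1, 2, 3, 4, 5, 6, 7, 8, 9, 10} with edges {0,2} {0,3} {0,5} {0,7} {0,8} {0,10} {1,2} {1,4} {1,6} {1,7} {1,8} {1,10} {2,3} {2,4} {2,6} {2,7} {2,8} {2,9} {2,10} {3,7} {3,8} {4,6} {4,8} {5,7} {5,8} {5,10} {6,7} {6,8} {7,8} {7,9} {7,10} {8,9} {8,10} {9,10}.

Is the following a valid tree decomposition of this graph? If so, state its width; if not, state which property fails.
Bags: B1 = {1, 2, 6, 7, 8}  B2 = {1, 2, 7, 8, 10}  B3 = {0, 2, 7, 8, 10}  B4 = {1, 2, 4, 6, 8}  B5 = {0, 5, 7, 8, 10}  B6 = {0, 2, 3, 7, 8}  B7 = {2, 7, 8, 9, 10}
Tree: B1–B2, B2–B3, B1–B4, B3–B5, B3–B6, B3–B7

Yes; width 4.

Every vertex of G appears in some bag (union = {0, 1, 2, 3, 4, 5, 6, 7, 8, 9, 10}); every edge is covered by a bag; and for each vertex v the set of bags containing v is connected in the bag tree. The decomposition is therefore valid. The largest bag has 5 vertices, so the width is 4.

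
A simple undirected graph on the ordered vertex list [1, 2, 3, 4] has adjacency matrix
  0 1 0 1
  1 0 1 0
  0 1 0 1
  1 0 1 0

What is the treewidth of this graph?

A width-2 tree decomposition is:
Bags: B1 = {1, 3, 4}  B2 = {1, 2, 3}
Tree: B1–B2
The largest bag has 3 vertices, giving width 2; this decomposition certifies tw(G) ≤ 2. For the lower bound, G contains the cycle 1–4–3–2–1, so G is not a forest; only forests have treewidth ≤ 1, hence tw(G) ≥ 2. Combining the bounds, tw(G) = 2.

2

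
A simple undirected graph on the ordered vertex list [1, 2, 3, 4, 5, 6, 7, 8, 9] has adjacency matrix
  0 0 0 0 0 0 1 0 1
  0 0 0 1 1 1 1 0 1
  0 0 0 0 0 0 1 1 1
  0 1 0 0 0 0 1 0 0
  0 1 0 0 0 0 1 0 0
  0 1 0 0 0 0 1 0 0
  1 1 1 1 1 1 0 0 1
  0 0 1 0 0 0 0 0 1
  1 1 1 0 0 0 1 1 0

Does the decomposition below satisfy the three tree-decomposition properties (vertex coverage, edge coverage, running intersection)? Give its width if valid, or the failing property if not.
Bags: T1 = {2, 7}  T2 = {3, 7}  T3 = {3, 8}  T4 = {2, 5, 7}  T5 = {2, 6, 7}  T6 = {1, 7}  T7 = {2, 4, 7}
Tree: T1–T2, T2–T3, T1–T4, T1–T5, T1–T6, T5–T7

No — vertex 9 appears in no bag.

A tree decomposition must satisfy three properties: every vertex lies in some bag; for every edge, both endpoints lie together in some bag; and for every vertex, the bags containing it form a connected subtree. Here vertex 9 appears in no bag, so the decomposition is invalid.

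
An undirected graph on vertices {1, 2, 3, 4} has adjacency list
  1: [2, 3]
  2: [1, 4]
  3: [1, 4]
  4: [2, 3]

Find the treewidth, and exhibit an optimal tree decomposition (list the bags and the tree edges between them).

Treewidth 2.
One optimal decomposition is:
Bags: B1 = {1, 2, 4}  B2 = {1, 3, 4}
Tree: B1–B2

The largest bag has 3 vertices, giving width 2; this decomposition certifies tw(G) ≤ 2. For the lower bound, G contains the cycle 4–2–1–3–4, so G is not a forest; only forests have treewidth ≤ 1, hence tw(G) ≥ 2. Combining the bounds, tw(G) = 2.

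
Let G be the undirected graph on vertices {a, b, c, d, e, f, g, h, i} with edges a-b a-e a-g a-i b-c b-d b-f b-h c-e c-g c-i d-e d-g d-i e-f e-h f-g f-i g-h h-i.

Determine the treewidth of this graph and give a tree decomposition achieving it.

The largest bag has 5 vertices, giving width 4; this decomposition certifies tw(G) ≤ 4. For the lower bound: the 5 vertex sets {f,g}, {h,i}, {c,e}, {b}, {a} are disjoint, each induces a connected subgraph, and every pair is joined by at least one edge of G. Contracting each set to a single vertex therefore yields K_{5} as a minor, and since treewidth is minor-monotone, tw(G) ≥ tw(K_{5}) = 4. Hence tw(G) = 4 exactly.

Treewidth 4.
Bags: B1 = {b, e, f, g, i}  B2 = {b, e, g, h, i}  B3 = {b, c, e, g, i}  B4 = {a, b, e, g, i}  B5 = {b, d, e, g, i}
Tree: B1–B2, B2–B3, B3–B4, B4–B5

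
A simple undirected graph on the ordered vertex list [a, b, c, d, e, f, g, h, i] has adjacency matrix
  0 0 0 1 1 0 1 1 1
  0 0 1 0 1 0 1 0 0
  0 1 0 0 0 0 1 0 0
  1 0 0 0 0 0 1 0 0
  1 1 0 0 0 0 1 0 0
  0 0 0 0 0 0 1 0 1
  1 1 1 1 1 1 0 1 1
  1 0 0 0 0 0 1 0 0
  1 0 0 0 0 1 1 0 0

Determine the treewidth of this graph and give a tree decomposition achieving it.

Each bag holds 3 vertices, so the decomposition has width 2, which upper-bounds the treewidth. For the lower bound, the 3 vertices {a, d, g} are pairwise adjacent, and any tree decomposition puts a clique entirely inside one bag — forcing width ≥ 2. The upper and lower bounds meet at 2, so that is the treewidth.

Treewidth 2.
One such decomposition:
Bags: B1 = {a, g, i}  B2 = {a, g, h}  B3 = {a, d, g}  B4 = {a, e, g}  B5 = {f, g, i}  B6 = {b, e, g}  B7 = {b, c, g}
Tree: B1–B2, B1–B3, B2–B4, B1–B5, B4–B6, B6–B7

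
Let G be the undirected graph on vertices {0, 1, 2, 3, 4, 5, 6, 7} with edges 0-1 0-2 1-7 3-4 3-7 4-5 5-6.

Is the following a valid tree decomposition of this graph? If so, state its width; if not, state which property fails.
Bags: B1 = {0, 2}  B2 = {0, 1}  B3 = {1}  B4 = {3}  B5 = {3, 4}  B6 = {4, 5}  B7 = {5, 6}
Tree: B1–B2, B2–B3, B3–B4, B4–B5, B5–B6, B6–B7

No — vertex 7 appears in no bag.

A tree decomposition must satisfy three properties: every vertex lies in some bag; for every edge, both endpoints lie together in some bag; and for every vertex, the bags containing it form a connected subtree. Here vertex 7 appears in no bag, so the decomposition is invalid.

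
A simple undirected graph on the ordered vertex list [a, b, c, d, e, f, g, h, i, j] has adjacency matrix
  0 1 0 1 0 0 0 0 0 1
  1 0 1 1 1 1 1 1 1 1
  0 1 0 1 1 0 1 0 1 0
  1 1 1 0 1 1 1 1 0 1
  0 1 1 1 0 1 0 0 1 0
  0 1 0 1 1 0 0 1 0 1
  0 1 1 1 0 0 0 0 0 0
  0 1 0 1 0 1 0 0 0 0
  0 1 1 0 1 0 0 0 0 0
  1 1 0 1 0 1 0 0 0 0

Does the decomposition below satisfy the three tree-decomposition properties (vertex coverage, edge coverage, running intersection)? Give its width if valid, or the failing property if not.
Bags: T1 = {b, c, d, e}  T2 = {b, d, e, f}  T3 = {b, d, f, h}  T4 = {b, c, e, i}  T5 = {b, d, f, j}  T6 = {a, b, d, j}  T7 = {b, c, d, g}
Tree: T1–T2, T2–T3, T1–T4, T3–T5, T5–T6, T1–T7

Yes; width 3.

Checking the three conditions: (i) the bags cover all of {a, b, c, d, e, f, g, h, i, j}; (ii) for each edge, some bag contains both endpoints; (iii) the bags containing any fixed vertex form a subtree. All hold, so the decomposition is valid with width 4 − 1 = 3.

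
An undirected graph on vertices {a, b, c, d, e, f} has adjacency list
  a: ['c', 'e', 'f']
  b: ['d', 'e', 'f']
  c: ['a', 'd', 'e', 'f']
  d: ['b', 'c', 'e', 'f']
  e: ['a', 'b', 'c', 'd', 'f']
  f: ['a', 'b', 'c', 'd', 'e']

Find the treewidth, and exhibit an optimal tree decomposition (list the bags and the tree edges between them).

Treewidth 3.
Bags: B1 = {c, d, e, f}  B2 = {b, d, e, f}  B3 = {a, c, e, f}
Tree: B1–B2, B1–B3

Each bag holds 4 vertices, so the decomposition has width 3, which upper-bounds the treewidth. On the other hand G contains the 4-clique {c, d, e, f}. A clique must lie in a single bag of any decomposition, so no decomposition can have width below 3. Therefore the treewidth is 3.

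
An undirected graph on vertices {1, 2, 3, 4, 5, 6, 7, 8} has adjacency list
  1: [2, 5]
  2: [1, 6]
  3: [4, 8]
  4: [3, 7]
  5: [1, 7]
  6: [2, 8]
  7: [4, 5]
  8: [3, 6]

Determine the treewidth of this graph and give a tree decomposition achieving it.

Treewidth 2.
Bags: B1 = {3, 4, 7}  B2 = {3, 7, 8}  B3 = {6, 7, 8}  B4 = {2, 6, 7}  B5 = {1, 2, 7}  B6 = {1, 5, 7}
Tree: B1–B2, B2–B3, B3–B4, B4–B5, B5–B6

Each bag holds 3 vertices, so the decomposition has width 2, which upper-bounds the treewidth. The edges 7–4–3–8–6–2–1–5–7 form a cycle, so G is not a tree and its treewidth is at least 2. Hence tw(G) = 2 exactly.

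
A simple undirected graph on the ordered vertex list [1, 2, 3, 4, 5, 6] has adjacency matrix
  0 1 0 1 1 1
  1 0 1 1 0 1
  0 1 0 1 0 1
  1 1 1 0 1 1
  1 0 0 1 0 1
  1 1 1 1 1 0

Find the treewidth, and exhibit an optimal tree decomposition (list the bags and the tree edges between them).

Every bag has size at most 4, so the width is 4 − 1 = 3 and tw(G) ≤ 3. Conversely, {1, 2, 4, 6} is a clique of size 4, and the vertices of any clique must share a bag in every tree decomposition; so some bag has ≥ 4 vertices and tw(G) ≥ 3. The upper and lower bounds meet at 3, so that is the treewidth.

Treewidth 3.
One optimal decomposition is:
Bags: B1 = {1, 2, 4, 6}  B2 = {2, 3, 4, 6}  B3 = {1, 4, 5, 6}
Tree: B1–B2, B1–B3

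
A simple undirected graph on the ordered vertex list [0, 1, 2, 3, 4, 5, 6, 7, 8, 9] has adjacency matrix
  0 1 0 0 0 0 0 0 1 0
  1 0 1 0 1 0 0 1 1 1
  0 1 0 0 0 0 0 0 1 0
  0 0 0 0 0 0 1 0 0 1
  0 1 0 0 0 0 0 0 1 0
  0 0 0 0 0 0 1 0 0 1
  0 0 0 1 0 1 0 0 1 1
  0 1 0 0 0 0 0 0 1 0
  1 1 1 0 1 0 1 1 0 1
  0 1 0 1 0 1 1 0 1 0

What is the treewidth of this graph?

A width-2 tree decomposition is:
Bags: B1 = {6, 8, 9}  B2 = {3, 6, 9}  B3 = {1, 8, 9}  B4 = {1, 2, 8}  B5 = {1, 4, 8}  B6 = {5, 6, 9}  B7 = {0, 1, 8}  B8 = {1, 7, 8}
Tree: B1–B2, B1–B3, B3–B4, B3–B5, B1–B6, B3–B7, B5–B8
The largest bag has 3 vertices, giving width 2; this decomposition certifies tw(G) ≤ 2. For the lower bound, the 3 vertices {0, 1, 8} are pairwise adjacent, and any tree decomposition puts a clique entirely inside one bag — forcing width ≥ 2. Hence tw(G) = 2 exactly.

2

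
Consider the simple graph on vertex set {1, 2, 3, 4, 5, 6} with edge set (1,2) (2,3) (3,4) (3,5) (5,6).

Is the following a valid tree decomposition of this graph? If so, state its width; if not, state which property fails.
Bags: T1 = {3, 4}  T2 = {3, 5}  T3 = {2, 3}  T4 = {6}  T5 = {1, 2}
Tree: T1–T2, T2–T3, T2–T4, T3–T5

A tree decomposition must satisfy three properties: every vertex lies in some bag; for every edge, both endpoints lie together in some bag; and for every vertex, the bags containing it form a connected subtree. Here edge (5,6) lies in no bag, so the decomposition is invalid.

No — edge (5,6) lies in no bag.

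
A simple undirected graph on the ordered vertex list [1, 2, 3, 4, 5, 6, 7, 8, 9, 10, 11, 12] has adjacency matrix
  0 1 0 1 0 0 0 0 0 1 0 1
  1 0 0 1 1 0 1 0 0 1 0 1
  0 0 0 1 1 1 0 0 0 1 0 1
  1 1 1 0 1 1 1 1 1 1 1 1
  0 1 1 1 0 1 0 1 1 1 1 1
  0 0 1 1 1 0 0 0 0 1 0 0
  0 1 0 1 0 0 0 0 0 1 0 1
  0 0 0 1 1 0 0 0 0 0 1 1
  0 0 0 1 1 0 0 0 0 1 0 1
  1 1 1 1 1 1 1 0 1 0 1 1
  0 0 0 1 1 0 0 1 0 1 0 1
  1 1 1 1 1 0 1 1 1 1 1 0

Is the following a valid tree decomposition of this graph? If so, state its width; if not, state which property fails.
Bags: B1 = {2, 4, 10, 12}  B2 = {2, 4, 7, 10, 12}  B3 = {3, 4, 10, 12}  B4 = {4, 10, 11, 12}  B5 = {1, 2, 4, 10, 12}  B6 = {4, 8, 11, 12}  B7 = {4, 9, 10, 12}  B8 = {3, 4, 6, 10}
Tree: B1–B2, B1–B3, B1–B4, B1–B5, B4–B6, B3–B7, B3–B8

No — vertex 5 appears in no bag.

A tree decomposition must satisfy three properties: every vertex lies in some bag; for every edge, both endpoints lie together in some bag; and for every vertex, the bags containing it form a connected subtree. Here vertex 5 appears in no bag, so the decomposition is invalid.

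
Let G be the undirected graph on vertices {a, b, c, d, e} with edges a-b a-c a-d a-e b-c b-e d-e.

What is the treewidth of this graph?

2

A width-2 tree decomposition is:
Bags: B1 = {a, d, e}  B2 = {a, b, e}  B3 = {a, b, c}
Tree: B1–B2, B2–B3
Every bag has size at most 3, so the width is 3 − 1 = 2 and tw(G) ≤ 2. Conversely, {a, d, e} is a clique of size 3, and the vertices of any clique must share a bag in every tree decomposition; so some bag has ≥ 3 vertices and tw(G) ≥ 2. Therefore the treewidth is 2.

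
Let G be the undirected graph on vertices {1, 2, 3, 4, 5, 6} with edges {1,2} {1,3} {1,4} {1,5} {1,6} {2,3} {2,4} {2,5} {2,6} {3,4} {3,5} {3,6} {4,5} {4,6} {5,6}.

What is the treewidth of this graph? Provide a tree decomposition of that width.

Treewidth 5.
One such decomposition:
Bags: B1 = {1, 2, 3, 4, 5, 6}
Tree: (single bag)

With just one bag of size 6, the width is 6 − 1 = 5, so tw(G) ≤ 5. For the lower bound, the 6 vertices {1, 2, 3, 4, 5, 6} are pairwise adjacent, and any tree decomposition puts a clique entirely inside one bag — forcing width ≥ 5. Hence tw(G) = 5 exactly.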